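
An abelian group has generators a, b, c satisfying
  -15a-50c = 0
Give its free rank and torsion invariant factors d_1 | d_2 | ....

Answer: M ≅ ℤ^2 ⊕ ℤ/5

Derivation:
rank_ℚ(R)=1; free=3−1=2
SNF(R) diag = [5] → torsion [5]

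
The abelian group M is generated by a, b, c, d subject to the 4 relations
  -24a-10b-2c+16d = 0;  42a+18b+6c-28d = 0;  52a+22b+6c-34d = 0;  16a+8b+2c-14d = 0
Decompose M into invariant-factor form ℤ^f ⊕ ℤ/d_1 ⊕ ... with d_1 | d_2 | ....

rank_ℚ(R)=4; free=4−4=0
SNF(R) diag = [2, 2, 2, 6] → torsion [2, 2, 2, 6]

Answer: M ≅ ℤ/2 ⊕ ℤ/2 ⊕ ℤ/2 ⊕ ℤ/6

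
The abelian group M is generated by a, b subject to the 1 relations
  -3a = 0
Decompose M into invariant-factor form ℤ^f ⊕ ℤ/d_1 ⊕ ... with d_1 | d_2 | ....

rank_ℚ(R)=1; free=2−1=1
SNF(R) diag = [3] → torsion [3]

Answer: M ≅ ℤ^1 ⊕ ℤ/3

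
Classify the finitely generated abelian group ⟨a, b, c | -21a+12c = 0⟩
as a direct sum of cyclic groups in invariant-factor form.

rank_ℚ(R)=1; free=3−1=2
SNF(R) diag = [3] → torsion [3]

Answer: M ≅ ℤ^2 ⊕ ℤ/3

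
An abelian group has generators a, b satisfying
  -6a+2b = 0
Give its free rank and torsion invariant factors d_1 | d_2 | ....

rank_ℚ(R)=1; free=2−1=1
SNF(R) diag = [2] → torsion [2]

Answer: M ≅ ℤ^1 ⊕ ℤ/2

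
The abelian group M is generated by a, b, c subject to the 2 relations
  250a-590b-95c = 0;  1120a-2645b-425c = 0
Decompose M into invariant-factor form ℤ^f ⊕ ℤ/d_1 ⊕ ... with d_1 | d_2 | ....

Answer: M ≅ ℤ^1 ⊕ ℤ/5 ⊕ ℤ/15

Derivation:
rank_ℚ(R)=2; free=3−2=1
SNF(R) diag = [5, 15] → torsion [5, 15]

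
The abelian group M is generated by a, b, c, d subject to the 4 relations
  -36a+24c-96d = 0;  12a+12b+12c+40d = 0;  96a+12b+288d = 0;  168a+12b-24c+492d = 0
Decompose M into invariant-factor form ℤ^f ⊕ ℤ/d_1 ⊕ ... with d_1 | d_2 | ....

Answer: M ≅ ℤ/4 ⊕ ℤ/12 ⊕ ℤ/12 ⊕ ℤ/36

Derivation:
rank_ℚ(R)=4; free=4−4=0
SNF(R) diag = [4, 12, 12, 36] → torsion [4, 12, 12, 36]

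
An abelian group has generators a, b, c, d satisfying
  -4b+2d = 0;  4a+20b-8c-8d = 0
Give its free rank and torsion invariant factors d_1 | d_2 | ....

rank_ℚ(R)=2; free=4−2=2
SNF(R) diag = [2, 4] → torsion [2, 4]

Answer: M ≅ ℤ^2 ⊕ ℤ/2 ⊕ ℤ/4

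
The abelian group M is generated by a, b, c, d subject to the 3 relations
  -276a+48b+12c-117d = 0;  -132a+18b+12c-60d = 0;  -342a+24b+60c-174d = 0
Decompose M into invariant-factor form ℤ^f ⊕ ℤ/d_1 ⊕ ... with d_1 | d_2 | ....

Answer: M ≅ ℤ^1 ⊕ ℤ/3 ⊕ ℤ/6 ⊕ ℤ/6

Derivation:
rank_ℚ(R)=3; free=4−3=1
SNF(R) diag = [3, 6, 6] → torsion [3, 6, 6]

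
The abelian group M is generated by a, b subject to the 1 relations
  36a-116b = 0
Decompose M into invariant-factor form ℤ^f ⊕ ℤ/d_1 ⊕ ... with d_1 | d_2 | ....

Answer: M ≅ ℤ^1 ⊕ ℤ/4

Derivation:
rank_ℚ(R)=1; free=2−1=1
SNF(R) diag = [4] → torsion [4]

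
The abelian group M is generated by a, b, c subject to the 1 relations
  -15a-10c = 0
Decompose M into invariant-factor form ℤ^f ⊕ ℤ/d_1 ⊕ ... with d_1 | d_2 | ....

rank_ℚ(R)=1; free=3−1=2
SNF(R) diag = [5] → torsion [5]

Answer: M ≅ ℤ^2 ⊕ ℤ/5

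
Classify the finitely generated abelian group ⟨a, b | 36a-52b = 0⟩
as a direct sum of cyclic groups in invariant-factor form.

rank_ℚ(R)=1; free=2−1=1
SNF(R) diag = [4] → torsion [4]

Answer: M ≅ ℤ^1 ⊕ ℤ/4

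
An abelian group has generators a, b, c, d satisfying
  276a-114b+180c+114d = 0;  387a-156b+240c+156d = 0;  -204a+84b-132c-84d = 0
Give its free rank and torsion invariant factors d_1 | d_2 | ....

Answer: M ≅ ℤ^1 ⊕ ℤ/3 ⊕ ℤ/6 ⊕ ℤ/12

Derivation:
rank_ℚ(R)=3; free=4−3=1
SNF(R) diag = [3, 6, 12] → torsion [3, 6, 12]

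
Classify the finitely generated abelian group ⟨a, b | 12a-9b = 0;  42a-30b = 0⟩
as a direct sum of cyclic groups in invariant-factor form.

rank_ℚ(R)=2; free=2−2=0
SNF(R) diag = [3, 6] → torsion [3, 6]

Answer: M ≅ ℤ/3 ⊕ ℤ/6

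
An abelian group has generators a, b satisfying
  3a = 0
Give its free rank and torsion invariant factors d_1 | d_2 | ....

Answer: M ≅ ℤ^1 ⊕ ℤ/3

Derivation:
rank_ℚ(R)=1; free=2−1=1
SNF(R) diag = [3] → torsion [3]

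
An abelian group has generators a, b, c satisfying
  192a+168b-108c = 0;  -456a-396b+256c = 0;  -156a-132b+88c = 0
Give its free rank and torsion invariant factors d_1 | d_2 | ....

Answer: M ≅ ℤ/4 ⊕ ℤ/12 ⊕ ℤ/12

Derivation:
rank_ℚ(R)=3; free=3−3=0
SNF(R) diag = [4, 12, 12] → torsion [4, 12, 12]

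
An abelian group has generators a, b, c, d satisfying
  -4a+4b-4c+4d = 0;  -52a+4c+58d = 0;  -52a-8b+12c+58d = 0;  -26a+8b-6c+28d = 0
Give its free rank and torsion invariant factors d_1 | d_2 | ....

Answer: M ≅ ℤ/2 ⊕ ℤ/2 ⊕ ℤ/4 ⊕ ℤ/8

Derivation:
rank_ℚ(R)=4; free=4−4=0
SNF(R) diag = [2, 2, 4, 8] → torsion [2, 2, 4, 8]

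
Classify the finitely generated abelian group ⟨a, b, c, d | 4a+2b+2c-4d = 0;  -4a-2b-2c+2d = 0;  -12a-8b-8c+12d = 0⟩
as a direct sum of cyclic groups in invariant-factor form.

rank_ℚ(R)=3; free=4−3=1
SNF(R) diag = [2, 2, 4] → torsion [2, 2, 4]

Answer: M ≅ ℤ^1 ⊕ ℤ/2 ⊕ ℤ/2 ⊕ ℤ/4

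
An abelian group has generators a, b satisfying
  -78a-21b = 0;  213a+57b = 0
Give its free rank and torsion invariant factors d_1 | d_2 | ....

rank_ℚ(R)=2; free=2−2=0
SNF(R) diag = [3, 9] → torsion [3, 9]

Answer: M ≅ ℤ/3 ⊕ ℤ/9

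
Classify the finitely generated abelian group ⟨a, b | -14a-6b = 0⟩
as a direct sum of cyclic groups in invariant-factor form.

Answer: M ≅ ℤ^1 ⊕ ℤ/2

Derivation:
rank_ℚ(R)=1; free=2−1=1
SNF(R) diag = [2] → torsion [2]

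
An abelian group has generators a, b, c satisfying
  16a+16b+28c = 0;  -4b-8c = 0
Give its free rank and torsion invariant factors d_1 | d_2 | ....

Answer: M ≅ ℤ^1 ⊕ ℤ/4 ⊕ ℤ/4

Derivation:
rank_ℚ(R)=2; free=3−2=1
SNF(R) diag = [4, 4] → torsion [4, 4]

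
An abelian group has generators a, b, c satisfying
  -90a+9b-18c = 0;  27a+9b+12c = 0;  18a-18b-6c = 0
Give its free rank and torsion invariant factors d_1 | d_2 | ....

Answer: M ≅ ℤ/3 ⊕ ℤ/9 ⊕ ℤ/18

Derivation:
rank_ℚ(R)=3; free=3−3=0
SNF(R) diag = [3, 9, 18] → torsion [3, 9, 18]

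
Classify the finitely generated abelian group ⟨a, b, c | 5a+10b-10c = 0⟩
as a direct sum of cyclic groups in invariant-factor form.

Answer: M ≅ ℤ^2 ⊕ ℤ/5

Derivation:
rank_ℚ(R)=1; free=3−1=2
SNF(R) diag = [5] → torsion [5]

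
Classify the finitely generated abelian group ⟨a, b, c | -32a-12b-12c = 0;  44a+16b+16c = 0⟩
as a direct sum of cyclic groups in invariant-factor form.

rank_ℚ(R)=2; free=3−2=1
SNF(R) diag = [4, 4] → torsion [4, 4]

Answer: M ≅ ℤ^1 ⊕ ℤ/4 ⊕ ℤ/4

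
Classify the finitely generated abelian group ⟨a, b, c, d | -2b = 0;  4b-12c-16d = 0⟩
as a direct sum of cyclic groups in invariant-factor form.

Answer: M ≅ ℤ^2 ⊕ ℤ/2 ⊕ ℤ/4

Derivation:
rank_ℚ(R)=2; free=4−2=2
SNF(R) diag = [2, 4] → torsion [2, 4]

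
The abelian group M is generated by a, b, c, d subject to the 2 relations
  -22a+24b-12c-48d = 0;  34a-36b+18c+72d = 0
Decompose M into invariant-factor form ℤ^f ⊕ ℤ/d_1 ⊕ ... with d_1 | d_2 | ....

rank_ℚ(R)=2; free=4−2=2
SNF(R) diag = [2, 6] → torsion [2, 6]

Answer: M ≅ ℤ^2 ⊕ ℤ/2 ⊕ ℤ/6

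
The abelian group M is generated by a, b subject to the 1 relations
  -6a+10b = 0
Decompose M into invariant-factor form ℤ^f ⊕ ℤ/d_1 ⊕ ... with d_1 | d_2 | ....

rank_ℚ(R)=1; free=2−1=1
SNF(R) diag = [2] → torsion [2]

Answer: M ≅ ℤ^1 ⊕ ℤ/2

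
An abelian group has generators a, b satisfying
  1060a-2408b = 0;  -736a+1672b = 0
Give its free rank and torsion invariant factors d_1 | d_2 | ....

Answer: M ≅ ℤ/4 ⊕ ℤ/8

Derivation:
rank_ℚ(R)=2; free=2−2=0
SNF(R) diag = [4, 8] → torsion [4, 8]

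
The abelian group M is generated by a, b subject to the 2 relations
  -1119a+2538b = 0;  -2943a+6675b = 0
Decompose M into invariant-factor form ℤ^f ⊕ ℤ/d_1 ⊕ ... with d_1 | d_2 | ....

Answer: M ≅ ℤ/3 ⊕ ℤ/3

Derivation:
rank_ℚ(R)=2; free=2−2=0
SNF(R) diag = [3, 3] → torsion [3, 3]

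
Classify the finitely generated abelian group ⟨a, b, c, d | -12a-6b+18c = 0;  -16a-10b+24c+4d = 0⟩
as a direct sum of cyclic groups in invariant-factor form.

rank_ℚ(R)=2; free=4−2=2
SNF(R) diag = [2, 6] → torsion [2, 6]

Answer: M ≅ ℤ^2 ⊕ ℤ/2 ⊕ ℤ/6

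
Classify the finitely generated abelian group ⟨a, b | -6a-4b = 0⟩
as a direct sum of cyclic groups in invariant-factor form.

rank_ℚ(R)=1; free=2−1=1
SNF(R) diag = [2] → torsion [2]

Answer: M ≅ ℤ^1 ⊕ ℤ/2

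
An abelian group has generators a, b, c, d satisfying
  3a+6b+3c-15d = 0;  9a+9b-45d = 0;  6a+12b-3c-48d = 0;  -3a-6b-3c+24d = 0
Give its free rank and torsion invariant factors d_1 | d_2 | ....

Answer: M ≅ ℤ/3 ⊕ ℤ/9 ⊕ ℤ/9 ⊕ ℤ/9

Derivation:
rank_ℚ(R)=4; free=4−4=0
SNF(R) diag = [3, 9, 9, 9] → torsion [3, 9, 9, 9]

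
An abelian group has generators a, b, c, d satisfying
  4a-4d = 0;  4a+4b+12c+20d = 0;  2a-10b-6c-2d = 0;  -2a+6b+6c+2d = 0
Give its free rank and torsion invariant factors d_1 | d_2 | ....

Answer: M ≅ ℤ/2 ⊕ ℤ/4 ⊕ ℤ/12 ⊕ ℤ/24

Derivation:
rank_ℚ(R)=4; free=4−4=0
SNF(R) diag = [2, 4, 12, 24] → torsion [2, 4, 12, 24]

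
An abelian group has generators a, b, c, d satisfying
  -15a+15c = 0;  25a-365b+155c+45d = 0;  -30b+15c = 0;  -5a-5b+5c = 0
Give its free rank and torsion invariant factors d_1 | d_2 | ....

rank_ℚ(R)=4; free=4−4=0
SNF(R) diag = [5, 15, 15, 45] → torsion [5, 15, 15, 45]

Answer: M ≅ ℤ/5 ⊕ ℤ/15 ⊕ ℤ/15 ⊕ ℤ/45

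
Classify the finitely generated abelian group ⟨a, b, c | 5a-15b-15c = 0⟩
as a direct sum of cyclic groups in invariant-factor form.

Answer: M ≅ ℤ^2 ⊕ ℤ/5

Derivation:
rank_ℚ(R)=1; free=3−1=2
SNF(R) diag = [5] → torsion [5]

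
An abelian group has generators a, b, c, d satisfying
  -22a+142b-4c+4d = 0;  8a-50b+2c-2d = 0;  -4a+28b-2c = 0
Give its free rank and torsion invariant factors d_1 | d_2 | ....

Answer: M ≅ ℤ^1 ⊕ ℤ/2 ⊕ ℤ/2 ⊕ ℤ/6

Derivation:
rank_ℚ(R)=3; free=4−3=1
SNF(R) diag = [2, 2, 6] → torsion [2, 2, 6]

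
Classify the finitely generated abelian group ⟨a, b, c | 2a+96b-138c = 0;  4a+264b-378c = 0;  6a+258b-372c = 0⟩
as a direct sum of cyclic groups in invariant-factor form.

Answer: M ≅ ℤ/2 ⊕ ℤ/6 ⊕ ℤ/6

Derivation:
rank_ℚ(R)=3; free=3−3=0
SNF(R) diag = [2, 6, 6] → torsion [2, 6, 6]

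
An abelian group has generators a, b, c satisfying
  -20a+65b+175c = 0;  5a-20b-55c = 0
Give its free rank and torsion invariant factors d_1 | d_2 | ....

rank_ℚ(R)=2; free=3−2=1
SNF(R) diag = [5, 15] → torsion [5, 15]

Answer: M ≅ ℤ^1 ⊕ ℤ/5 ⊕ ℤ/15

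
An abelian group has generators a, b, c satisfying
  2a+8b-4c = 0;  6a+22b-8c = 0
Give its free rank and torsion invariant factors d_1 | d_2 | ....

rank_ℚ(R)=2; free=3−2=1
SNF(R) diag = [2, 2] → torsion [2, 2]

Answer: M ≅ ℤ^1 ⊕ ℤ/2 ⊕ ℤ/2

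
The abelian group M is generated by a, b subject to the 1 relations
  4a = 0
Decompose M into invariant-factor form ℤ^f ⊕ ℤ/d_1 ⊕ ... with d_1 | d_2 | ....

Answer: M ≅ ℤ^1 ⊕ ℤ/4

Derivation:
rank_ℚ(R)=1; free=2−1=1
SNF(R) diag = [4] → torsion [4]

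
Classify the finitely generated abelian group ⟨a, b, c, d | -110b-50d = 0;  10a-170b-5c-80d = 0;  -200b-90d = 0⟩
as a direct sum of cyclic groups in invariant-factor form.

rank_ℚ(R)=3; free=4−3=1
SNF(R) diag = [5, 10, 10] → torsion [5, 10, 10]

Answer: M ≅ ℤ^1 ⊕ ℤ/5 ⊕ ℤ/10 ⊕ ℤ/10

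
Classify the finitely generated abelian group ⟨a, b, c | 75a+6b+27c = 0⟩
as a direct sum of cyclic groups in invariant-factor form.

Answer: M ≅ ℤ^2 ⊕ ℤ/3

Derivation:
rank_ℚ(R)=1; free=3−1=2
SNF(R) diag = [3] → torsion [3]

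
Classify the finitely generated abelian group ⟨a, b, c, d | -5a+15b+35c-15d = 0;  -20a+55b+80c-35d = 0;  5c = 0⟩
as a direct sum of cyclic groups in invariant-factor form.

rank_ℚ(R)=3; free=4−3=1
SNF(R) diag = [5, 5, 5] → torsion [5, 5, 5]

Answer: M ≅ ℤ^1 ⊕ ℤ/5 ⊕ ℤ/5 ⊕ ℤ/5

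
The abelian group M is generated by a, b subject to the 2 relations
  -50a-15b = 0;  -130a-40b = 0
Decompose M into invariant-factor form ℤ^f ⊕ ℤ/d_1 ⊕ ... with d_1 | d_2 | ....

Answer: M ≅ ℤ/5 ⊕ ℤ/10

Derivation:
rank_ℚ(R)=2; free=2−2=0
SNF(R) diag = [5, 10] → torsion [5, 10]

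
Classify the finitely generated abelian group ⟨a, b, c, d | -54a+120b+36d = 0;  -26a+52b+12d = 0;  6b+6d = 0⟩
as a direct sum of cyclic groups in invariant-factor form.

rank_ℚ(R)=3; free=4−3=1
SNF(R) diag = [2, 6, 12] → torsion [2, 6, 12]

Answer: M ≅ ℤ^1 ⊕ ℤ/2 ⊕ ℤ/6 ⊕ ℤ/12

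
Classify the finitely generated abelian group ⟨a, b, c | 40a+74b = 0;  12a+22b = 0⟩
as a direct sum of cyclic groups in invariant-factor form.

Answer: M ≅ ℤ^1 ⊕ ℤ/2 ⊕ ℤ/4

Derivation:
rank_ℚ(R)=2; free=3−2=1
SNF(R) diag = [2, 4] → torsion [2, 4]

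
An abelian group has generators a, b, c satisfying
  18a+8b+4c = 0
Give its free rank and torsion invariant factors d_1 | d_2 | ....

rank_ℚ(R)=1; free=3−1=2
SNF(R) diag = [2] → torsion [2]

Answer: M ≅ ℤ^2 ⊕ ℤ/2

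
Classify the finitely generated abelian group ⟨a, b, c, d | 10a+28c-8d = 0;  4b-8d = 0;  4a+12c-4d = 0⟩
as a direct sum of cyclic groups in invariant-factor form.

rank_ℚ(R)=3; free=4−3=1
SNF(R) diag = [2, 4, 4] → torsion [2, 4, 4]

Answer: M ≅ ℤ^1 ⊕ ℤ/2 ⊕ ℤ/4 ⊕ ℤ/4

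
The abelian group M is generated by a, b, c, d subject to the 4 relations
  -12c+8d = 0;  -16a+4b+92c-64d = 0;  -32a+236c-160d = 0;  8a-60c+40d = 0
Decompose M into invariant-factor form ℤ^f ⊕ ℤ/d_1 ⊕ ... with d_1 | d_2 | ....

rank_ℚ(R)=4; free=4−4=0
SNF(R) diag = [4, 4, 8, 8] → torsion [4, 4, 8, 8]

Answer: M ≅ ℤ/4 ⊕ ℤ/4 ⊕ ℤ/8 ⊕ ℤ/8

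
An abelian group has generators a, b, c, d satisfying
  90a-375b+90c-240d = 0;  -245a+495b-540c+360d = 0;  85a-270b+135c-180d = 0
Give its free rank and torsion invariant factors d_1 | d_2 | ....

rank_ℚ(R)=3; free=4−3=1
SNF(R) diag = [5, 15, 45] → torsion [5, 15, 45]

Answer: M ≅ ℤ^1 ⊕ ℤ/5 ⊕ ℤ/15 ⊕ ℤ/45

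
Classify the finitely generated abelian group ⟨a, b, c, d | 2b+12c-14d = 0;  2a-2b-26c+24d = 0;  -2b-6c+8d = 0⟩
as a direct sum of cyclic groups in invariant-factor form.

rank_ℚ(R)=3; free=4−3=1
SNF(R) diag = [2, 2, 6] → torsion [2, 2, 6]

Answer: M ≅ ℤ^1 ⊕ ℤ/2 ⊕ ℤ/2 ⊕ ℤ/6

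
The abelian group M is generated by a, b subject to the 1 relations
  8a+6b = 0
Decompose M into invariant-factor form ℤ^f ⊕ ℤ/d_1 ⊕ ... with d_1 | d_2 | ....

rank_ℚ(R)=1; free=2−1=1
SNF(R) diag = [2] → torsion [2]

Answer: M ≅ ℤ^1 ⊕ ℤ/2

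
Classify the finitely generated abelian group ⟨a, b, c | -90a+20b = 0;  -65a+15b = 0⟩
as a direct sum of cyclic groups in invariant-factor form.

rank_ℚ(R)=2; free=3−2=1
SNF(R) diag = [5, 10] → torsion [5, 10]

Answer: M ≅ ℤ^1 ⊕ ℤ/5 ⊕ ℤ/10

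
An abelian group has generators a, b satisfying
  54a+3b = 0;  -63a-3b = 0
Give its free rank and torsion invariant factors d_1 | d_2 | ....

Answer: M ≅ ℤ/3 ⊕ ℤ/9

Derivation:
rank_ℚ(R)=2; free=2−2=0
SNF(R) diag = [3, 9] → torsion [3, 9]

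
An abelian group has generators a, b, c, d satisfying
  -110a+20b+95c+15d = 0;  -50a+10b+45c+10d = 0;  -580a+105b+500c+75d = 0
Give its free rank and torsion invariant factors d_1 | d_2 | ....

Answer: M ≅ ℤ^1 ⊕ ℤ/5 ⊕ ℤ/5 ⊕ ℤ/5

Derivation:
rank_ℚ(R)=3; free=4−3=1
SNF(R) diag = [5, 5, 5] → torsion [5, 5, 5]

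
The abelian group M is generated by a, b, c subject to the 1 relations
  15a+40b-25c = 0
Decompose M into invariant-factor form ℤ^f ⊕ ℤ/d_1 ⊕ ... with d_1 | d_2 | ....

Answer: M ≅ ℤ^2 ⊕ ℤ/5

Derivation:
rank_ℚ(R)=1; free=3−1=2
SNF(R) diag = [5] → torsion [5]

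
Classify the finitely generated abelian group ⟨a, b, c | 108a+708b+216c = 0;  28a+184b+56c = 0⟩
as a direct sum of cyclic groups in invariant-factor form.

rank_ℚ(R)=2; free=3−2=1
SNF(R) diag = [4, 12] → torsion [4, 12]

Answer: M ≅ ℤ^1 ⊕ ℤ/4 ⊕ ℤ/12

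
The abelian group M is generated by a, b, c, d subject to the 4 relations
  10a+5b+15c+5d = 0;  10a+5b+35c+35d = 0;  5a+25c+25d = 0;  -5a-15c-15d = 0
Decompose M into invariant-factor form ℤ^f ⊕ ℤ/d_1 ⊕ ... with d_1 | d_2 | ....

Answer: M ≅ ℤ/5 ⊕ ℤ/5 ⊕ ℤ/10 ⊕ ℤ/10

Derivation:
rank_ℚ(R)=4; free=4−4=0
SNF(R) diag = [5, 5, 10, 10] → torsion [5, 5, 10, 10]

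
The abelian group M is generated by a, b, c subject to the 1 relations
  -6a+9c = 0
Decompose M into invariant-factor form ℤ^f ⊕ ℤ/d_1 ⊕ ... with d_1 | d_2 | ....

rank_ℚ(R)=1; free=3−1=2
SNF(R) diag = [3] → torsion [3]

Answer: M ≅ ℤ^2 ⊕ ℤ/3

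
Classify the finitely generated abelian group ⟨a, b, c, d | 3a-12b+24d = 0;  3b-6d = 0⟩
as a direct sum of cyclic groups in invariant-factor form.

rank_ℚ(R)=2; free=4−2=2
SNF(R) diag = [3, 3] → torsion [3, 3]

Answer: M ≅ ℤ^2 ⊕ ℤ/3 ⊕ ℤ/3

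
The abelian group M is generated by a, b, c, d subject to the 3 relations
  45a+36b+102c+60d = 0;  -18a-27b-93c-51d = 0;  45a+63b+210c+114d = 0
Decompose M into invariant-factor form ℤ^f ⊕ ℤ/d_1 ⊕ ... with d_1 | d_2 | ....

Answer: M ≅ ℤ^1 ⊕ ℤ/3 ⊕ ℤ/9 ⊕ ℤ/27

Derivation:
rank_ℚ(R)=3; free=4−3=1
SNF(R) diag = [3, 9, 27] → torsion [3, 9, 27]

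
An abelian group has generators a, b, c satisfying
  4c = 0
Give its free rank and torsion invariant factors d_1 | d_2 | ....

Answer: M ≅ ℤ^2 ⊕ ℤ/4

Derivation:
rank_ℚ(R)=1; free=3−1=2
SNF(R) diag = [4] → torsion [4]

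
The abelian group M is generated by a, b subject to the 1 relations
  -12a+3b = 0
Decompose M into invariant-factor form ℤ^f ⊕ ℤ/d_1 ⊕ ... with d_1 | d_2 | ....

rank_ℚ(R)=1; free=2−1=1
SNF(R) diag = [3] → torsion [3]

Answer: M ≅ ℤ^1 ⊕ ℤ/3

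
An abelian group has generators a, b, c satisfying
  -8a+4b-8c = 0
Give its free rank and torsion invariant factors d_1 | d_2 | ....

rank_ℚ(R)=1; free=3−1=2
SNF(R) diag = [4] → torsion [4]

Answer: M ≅ ℤ^2 ⊕ ℤ/4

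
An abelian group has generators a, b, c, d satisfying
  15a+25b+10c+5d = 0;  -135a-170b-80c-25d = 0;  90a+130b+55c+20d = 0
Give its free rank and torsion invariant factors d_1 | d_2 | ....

rank_ℚ(R)=3; free=4−3=1
SNF(R) diag = [5, 15, 15] → torsion [5, 15, 15]

Answer: M ≅ ℤ^1 ⊕ ℤ/5 ⊕ ℤ/15 ⊕ ℤ/15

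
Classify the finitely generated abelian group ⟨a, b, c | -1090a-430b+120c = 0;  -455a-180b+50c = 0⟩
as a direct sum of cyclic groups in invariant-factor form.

Answer: M ≅ ℤ^1 ⊕ ℤ/5 ⊕ ℤ/10

Derivation:
rank_ℚ(R)=2; free=3−2=1
SNF(R) diag = [5, 10] → torsion [5, 10]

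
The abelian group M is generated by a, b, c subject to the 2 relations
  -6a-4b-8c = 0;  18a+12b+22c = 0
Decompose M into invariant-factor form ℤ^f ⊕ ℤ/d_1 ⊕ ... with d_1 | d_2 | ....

rank_ℚ(R)=2; free=3−2=1
SNF(R) diag = [2, 2] → torsion [2, 2]

Answer: M ≅ ℤ^1 ⊕ ℤ/2 ⊕ ℤ/2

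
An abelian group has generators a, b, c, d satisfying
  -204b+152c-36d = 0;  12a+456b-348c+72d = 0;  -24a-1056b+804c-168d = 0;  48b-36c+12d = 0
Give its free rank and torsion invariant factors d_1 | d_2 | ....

Answer: M ≅ ℤ/4 ⊕ ℤ/12 ⊕ ℤ/12 ⊕ ℤ/12

Derivation:
rank_ℚ(R)=4; free=4−4=0
SNF(R) diag = [4, 12, 12, 12] → torsion [4, 12, 12, 12]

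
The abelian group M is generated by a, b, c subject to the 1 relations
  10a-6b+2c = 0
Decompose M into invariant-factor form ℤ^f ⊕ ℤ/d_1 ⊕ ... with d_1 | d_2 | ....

Answer: M ≅ ℤ^2 ⊕ ℤ/2

Derivation:
rank_ℚ(R)=1; free=3−1=2
SNF(R) diag = [2] → torsion [2]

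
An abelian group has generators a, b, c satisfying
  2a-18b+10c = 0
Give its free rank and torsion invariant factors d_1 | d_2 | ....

Answer: M ≅ ℤ^2 ⊕ ℤ/2

Derivation:
rank_ℚ(R)=1; free=3−1=2
SNF(R) diag = [2] → torsion [2]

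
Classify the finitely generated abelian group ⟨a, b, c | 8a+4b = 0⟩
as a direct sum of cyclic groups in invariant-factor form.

rank_ℚ(R)=1; free=3−1=2
SNF(R) diag = [4] → torsion [4]

Answer: M ≅ ℤ^2 ⊕ ℤ/4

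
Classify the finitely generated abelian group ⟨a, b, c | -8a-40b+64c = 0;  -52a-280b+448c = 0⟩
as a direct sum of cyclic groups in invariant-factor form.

Answer: M ≅ ℤ^1 ⊕ ℤ/4 ⊕ ℤ/8

Derivation:
rank_ℚ(R)=2; free=3−2=1
SNF(R) diag = [4, 8] → torsion [4, 8]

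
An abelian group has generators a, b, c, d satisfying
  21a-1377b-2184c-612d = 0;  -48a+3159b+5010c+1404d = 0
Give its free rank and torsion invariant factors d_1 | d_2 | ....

rank_ℚ(R)=2; free=4−2=2
SNF(R) diag = [3, 9] → torsion [3, 9]

Answer: M ≅ ℤ^2 ⊕ ℤ/3 ⊕ ℤ/9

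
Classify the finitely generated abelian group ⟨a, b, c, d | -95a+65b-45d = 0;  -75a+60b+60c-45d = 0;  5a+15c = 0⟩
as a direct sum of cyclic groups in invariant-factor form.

Answer: M ≅ ℤ^1 ⊕ ℤ/5 ⊕ ℤ/5 ⊕ ℤ/15

Derivation:
rank_ℚ(R)=3; free=4−3=1
SNF(R) diag = [5, 5, 15] → torsion [5, 5, 15]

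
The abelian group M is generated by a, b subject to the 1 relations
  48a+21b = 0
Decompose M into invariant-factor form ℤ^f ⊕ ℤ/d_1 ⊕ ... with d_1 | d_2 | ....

Answer: M ≅ ℤ^1 ⊕ ℤ/3

Derivation:
rank_ℚ(R)=1; free=2−1=1
SNF(R) diag = [3] → torsion [3]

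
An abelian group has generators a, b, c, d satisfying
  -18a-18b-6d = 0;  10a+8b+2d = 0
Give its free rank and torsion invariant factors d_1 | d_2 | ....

Answer: M ≅ ℤ^2 ⊕ ℤ/2 ⊕ ℤ/6

Derivation:
rank_ℚ(R)=2; free=4−2=2
SNF(R) diag = [2, 6] → torsion [2, 6]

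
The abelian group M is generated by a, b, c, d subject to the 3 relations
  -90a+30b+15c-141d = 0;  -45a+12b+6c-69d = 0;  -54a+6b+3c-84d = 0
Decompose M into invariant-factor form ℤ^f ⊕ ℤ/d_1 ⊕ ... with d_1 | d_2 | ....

Answer: M ≅ ℤ^1 ⊕ ℤ/3 ⊕ ℤ/9 ⊕ ℤ/27

Derivation:
rank_ℚ(R)=3; free=4−3=1
SNF(R) diag = [3, 9, 27] → torsion [3, 9, 27]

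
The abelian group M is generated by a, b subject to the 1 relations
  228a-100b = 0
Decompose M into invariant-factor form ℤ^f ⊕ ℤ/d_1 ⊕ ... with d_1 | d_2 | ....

rank_ℚ(R)=1; free=2−1=1
SNF(R) diag = [4] → torsion [4]

Answer: M ≅ ℤ^1 ⊕ ℤ/4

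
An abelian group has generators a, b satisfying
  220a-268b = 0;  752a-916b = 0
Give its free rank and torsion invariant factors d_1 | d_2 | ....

rank_ℚ(R)=2; free=2−2=0
SNF(R) diag = [4, 4] → torsion [4, 4]

Answer: M ≅ ℤ/4 ⊕ ℤ/4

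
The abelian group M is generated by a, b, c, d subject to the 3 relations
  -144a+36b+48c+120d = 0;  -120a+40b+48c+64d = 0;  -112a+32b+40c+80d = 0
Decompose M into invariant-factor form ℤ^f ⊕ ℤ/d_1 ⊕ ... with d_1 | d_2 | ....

rank_ℚ(R)=3; free=4−3=1
SNF(R) diag = [4, 8, 24] → torsion [4, 8, 24]

Answer: M ≅ ℤ^1 ⊕ ℤ/4 ⊕ ℤ/8 ⊕ ℤ/24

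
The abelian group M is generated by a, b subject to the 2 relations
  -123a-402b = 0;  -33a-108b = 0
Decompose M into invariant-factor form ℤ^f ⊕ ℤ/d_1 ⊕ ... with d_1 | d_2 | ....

rank_ℚ(R)=2; free=2−2=0
SNF(R) diag = [3, 6] → torsion [3, 6]

Answer: M ≅ ℤ/3 ⊕ ℤ/6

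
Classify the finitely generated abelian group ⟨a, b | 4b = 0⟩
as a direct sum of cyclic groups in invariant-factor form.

Answer: M ≅ ℤ^1 ⊕ ℤ/4

Derivation:
rank_ℚ(R)=1; free=2−1=1
SNF(R) diag = [4] → torsion [4]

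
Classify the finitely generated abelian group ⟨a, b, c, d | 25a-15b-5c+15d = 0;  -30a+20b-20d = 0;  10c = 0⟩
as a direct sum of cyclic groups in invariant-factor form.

Answer: M ≅ ℤ^1 ⊕ ℤ/5 ⊕ ℤ/10 ⊕ ℤ/10

Derivation:
rank_ℚ(R)=3; free=4−3=1
SNF(R) diag = [5, 10, 10] → torsion [5, 10, 10]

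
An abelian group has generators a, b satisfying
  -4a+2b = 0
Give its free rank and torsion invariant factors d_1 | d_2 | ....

rank_ℚ(R)=1; free=2−1=1
SNF(R) diag = [2] → torsion [2]

Answer: M ≅ ℤ^1 ⊕ ℤ/2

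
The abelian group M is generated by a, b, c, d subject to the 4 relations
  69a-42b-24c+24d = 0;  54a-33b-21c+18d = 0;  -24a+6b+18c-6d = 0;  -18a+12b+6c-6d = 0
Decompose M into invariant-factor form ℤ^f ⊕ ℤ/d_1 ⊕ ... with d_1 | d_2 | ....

rank_ℚ(R)=4; free=4−4=0
SNF(R) diag = [3, 3, 6, 6] → torsion [3, 3, 6, 6]

Answer: M ≅ ℤ/3 ⊕ ℤ/3 ⊕ ℤ/6 ⊕ ℤ/6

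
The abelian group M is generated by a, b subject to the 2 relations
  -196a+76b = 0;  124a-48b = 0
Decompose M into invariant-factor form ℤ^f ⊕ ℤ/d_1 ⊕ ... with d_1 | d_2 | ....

rank_ℚ(R)=2; free=2−2=0
SNF(R) diag = [4, 4] → torsion [4, 4]

Answer: M ≅ ℤ/4 ⊕ ℤ/4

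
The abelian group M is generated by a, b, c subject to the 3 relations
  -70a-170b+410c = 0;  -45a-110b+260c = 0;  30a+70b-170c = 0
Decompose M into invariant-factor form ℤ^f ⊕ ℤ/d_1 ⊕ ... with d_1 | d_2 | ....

Answer: M ≅ ℤ/5 ⊕ ℤ/10 ⊕ ℤ/20

Derivation:
rank_ℚ(R)=3; free=3−3=0
SNF(R) diag = [5, 10, 20] → torsion [5, 10, 20]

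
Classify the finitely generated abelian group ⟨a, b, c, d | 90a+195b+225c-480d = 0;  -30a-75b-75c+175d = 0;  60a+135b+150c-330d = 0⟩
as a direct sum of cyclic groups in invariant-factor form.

Answer: M ≅ ℤ^1 ⊕ ℤ/5 ⊕ ℤ/15 ⊕ ℤ/15

Derivation:
rank_ℚ(R)=3; free=4−3=1
SNF(R) diag = [5, 15, 15] → torsion [5, 15, 15]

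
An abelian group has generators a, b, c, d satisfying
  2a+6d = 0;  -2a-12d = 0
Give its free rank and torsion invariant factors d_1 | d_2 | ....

rank_ℚ(R)=2; free=4−2=2
SNF(R) diag = [2, 6] → torsion [2, 6]

Answer: M ≅ ℤ^2 ⊕ ℤ/2 ⊕ ℤ/6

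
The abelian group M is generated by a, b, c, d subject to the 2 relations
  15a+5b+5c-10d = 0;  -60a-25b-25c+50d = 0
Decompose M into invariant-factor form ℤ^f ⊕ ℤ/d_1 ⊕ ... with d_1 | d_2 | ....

rank_ℚ(R)=2; free=4−2=2
SNF(R) diag = [5, 15] → torsion [5, 15]

Answer: M ≅ ℤ^2 ⊕ ℤ/5 ⊕ ℤ/15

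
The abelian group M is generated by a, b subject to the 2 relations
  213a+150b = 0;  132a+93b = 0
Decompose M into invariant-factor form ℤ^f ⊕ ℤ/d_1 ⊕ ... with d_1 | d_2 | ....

Answer: M ≅ ℤ/3 ⊕ ℤ/3

Derivation:
rank_ℚ(R)=2; free=2−2=0
SNF(R) diag = [3, 3] → torsion [3, 3]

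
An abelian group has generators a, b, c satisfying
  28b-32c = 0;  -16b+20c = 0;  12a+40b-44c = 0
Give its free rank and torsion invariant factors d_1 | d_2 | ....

Answer: M ≅ ℤ/4 ⊕ ℤ/12 ⊕ ℤ/12

Derivation:
rank_ℚ(R)=3; free=3−3=0
SNF(R) diag = [4, 12, 12] → torsion [4, 12, 12]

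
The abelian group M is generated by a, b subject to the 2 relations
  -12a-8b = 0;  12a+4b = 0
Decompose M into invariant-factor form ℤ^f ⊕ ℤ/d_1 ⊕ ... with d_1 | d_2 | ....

Answer: M ≅ ℤ/4 ⊕ ℤ/12

Derivation:
rank_ℚ(R)=2; free=2−2=0
SNF(R) diag = [4, 12] → torsion [4, 12]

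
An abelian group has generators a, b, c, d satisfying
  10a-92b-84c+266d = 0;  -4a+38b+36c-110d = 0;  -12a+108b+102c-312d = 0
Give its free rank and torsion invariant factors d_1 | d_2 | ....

Answer: M ≅ ℤ^1 ⊕ ℤ/2 ⊕ ℤ/6 ⊕ ℤ/6

Derivation:
rank_ℚ(R)=3; free=4−3=1
SNF(R) diag = [2, 6, 6] → torsion [2, 6, 6]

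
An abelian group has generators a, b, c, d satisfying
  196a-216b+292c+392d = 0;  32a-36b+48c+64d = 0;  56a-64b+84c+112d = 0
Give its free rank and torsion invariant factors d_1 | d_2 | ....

rank_ℚ(R)=3; free=4−3=1
SNF(R) diag = [4, 4, 4] → torsion [4, 4, 4]

Answer: M ≅ ℤ^1 ⊕ ℤ/4 ⊕ ℤ/4 ⊕ ℤ/4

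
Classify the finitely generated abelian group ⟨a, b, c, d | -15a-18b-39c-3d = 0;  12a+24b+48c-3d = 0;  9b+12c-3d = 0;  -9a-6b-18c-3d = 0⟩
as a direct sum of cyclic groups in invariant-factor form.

Answer: M ≅ ℤ/3 ⊕ ℤ/3 ⊕ ℤ/3 ⊕ ℤ/3

Derivation:
rank_ℚ(R)=4; free=4−4=0
SNF(R) diag = [3, 3, 3, 3] → torsion [3, 3, 3, 3]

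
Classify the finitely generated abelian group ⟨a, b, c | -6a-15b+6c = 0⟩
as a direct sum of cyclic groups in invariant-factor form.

Answer: M ≅ ℤ^2 ⊕ ℤ/3

Derivation:
rank_ℚ(R)=1; free=3−1=2
SNF(R) diag = [3] → torsion [3]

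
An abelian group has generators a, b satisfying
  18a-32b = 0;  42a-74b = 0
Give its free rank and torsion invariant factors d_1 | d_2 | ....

rank_ℚ(R)=2; free=2−2=0
SNF(R) diag = [2, 6] → torsion [2, 6]

Answer: M ≅ ℤ/2 ⊕ ℤ/6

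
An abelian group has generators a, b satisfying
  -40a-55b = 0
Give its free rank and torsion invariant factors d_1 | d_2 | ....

rank_ℚ(R)=1; free=2−1=1
SNF(R) diag = [5] → torsion [5]

Answer: M ≅ ℤ^1 ⊕ ℤ/5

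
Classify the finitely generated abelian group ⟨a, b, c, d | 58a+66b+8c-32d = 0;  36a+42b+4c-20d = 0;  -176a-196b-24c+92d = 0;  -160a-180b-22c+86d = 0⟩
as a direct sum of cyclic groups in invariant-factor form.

Answer: M ≅ ℤ/2 ⊕ ℤ/2 ⊕ ℤ/2 ⊕ ℤ/4

Derivation:
rank_ℚ(R)=4; free=4−4=0
SNF(R) diag = [2, 2, 2, 4] → torsion [2, 2, 2, 4]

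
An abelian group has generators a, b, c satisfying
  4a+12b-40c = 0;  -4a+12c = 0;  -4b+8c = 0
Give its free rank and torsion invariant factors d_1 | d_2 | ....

rank_ℚ(R)=3; free=3−3=0
SNF(R) diag = [4, 4, 4] → torsion [4, 4, 4]

Answer: M ≅ ℤ/4 ⊕ ℤ/4 ⊕ ℤ/4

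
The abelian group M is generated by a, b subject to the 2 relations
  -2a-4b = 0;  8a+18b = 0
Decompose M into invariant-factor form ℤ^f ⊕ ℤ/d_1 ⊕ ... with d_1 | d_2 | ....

Answer: M ≅ ℤ/2 ⊕ ℤ/2

Derivation:
rank_ℚ(R)=2; free=2−2=0
SNF(R) diag = [2, 2] → torsion [2, 2]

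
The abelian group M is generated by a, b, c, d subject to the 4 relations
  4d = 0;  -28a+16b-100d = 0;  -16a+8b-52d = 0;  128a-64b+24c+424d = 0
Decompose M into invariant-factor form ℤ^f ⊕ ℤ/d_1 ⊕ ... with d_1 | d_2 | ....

Answer: M ≅ ℤ/4 ⊕ ℤ/4 ⊕ ℤ/8 ⊕ ℤ/24

Derivation:
rank_ℚ(R)=4; free=4−4=0
SNF(R) diag = [4, 4, 8, 24] → torsion [4, 4, 8, 24]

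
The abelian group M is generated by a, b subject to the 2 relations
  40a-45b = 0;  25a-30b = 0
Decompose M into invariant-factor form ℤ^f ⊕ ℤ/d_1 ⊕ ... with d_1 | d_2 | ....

rank_ℚ(R)=2; free=2−2=0
SNF(R) diag = [5, 15] → torsion [5, 15]

Answer: M ≅ ℤ/5 ⊕ ℤ/15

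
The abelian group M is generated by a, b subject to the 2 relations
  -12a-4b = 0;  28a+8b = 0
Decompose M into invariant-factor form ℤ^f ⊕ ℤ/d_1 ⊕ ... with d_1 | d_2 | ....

Answer: M ≅ ℤ/4 ⊕ ℤ/4

Derivation:
rank_ℚ(R)=2; free=2−2=0
SNF(R) diag = [4, 4] → torsion [4, 4]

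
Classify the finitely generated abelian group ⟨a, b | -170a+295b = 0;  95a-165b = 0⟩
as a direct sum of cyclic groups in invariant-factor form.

rank_ℚ(R)=2; free=2−2=0
SNF(R) diag = [5, 5] → torsion [5, 5]

Answer: M ≅ ℤ/5 ⊕ ℤ/5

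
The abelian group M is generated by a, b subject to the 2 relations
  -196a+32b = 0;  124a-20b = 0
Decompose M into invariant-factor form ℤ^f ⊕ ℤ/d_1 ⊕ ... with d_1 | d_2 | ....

rank_ℚ(R)=2; free=2−2=0
SNF(R) diag = [4, 12] → torsion [4, 12]

Answer: M ≅ ℤ/4 ⊕ ℤ/12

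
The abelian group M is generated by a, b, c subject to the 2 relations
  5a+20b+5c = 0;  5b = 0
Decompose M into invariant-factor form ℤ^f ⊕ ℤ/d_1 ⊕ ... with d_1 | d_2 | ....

Answer: M ≅ ℤ^1 ⊕ ℤ/5 ⊕ ℤ/5

Derivation:
rank_ℚ(R)=2; free=3−2=1
SNF(R) diag = [5, 5] → torsion [5, 5]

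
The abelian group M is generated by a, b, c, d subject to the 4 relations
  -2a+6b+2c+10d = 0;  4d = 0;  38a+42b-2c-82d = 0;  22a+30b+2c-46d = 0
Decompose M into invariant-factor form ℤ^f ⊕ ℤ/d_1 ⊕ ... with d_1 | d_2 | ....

rank_ℚ(R)=4; free=4−4=0
SNF(R) diag = [2, 4, 12, 24] → torsion [2, 4, 12, 24]

Answer: M ≅ ℤ/2 ⊕ ℤ/4 ⊕ ℤ/12 ⊕ ℤ/24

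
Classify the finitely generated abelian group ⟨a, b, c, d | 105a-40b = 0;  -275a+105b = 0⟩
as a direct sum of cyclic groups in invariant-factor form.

rank_ℚ(R)=2; free=4−2=2
SNF(R) diag = [5, 5] → torsion [5, 5]

Answer: M ≅ ℤ^2 ⊕ ℤ/5 ⊕ ℤ/5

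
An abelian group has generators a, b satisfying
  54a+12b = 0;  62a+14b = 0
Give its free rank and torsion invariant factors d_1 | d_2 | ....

rank_ℚ(R)=2; free=2−2=0
SNF(R) diag = [2, 6] → torsion [2, 6]

Answer: M ≅ ℤ/2 ⊕ ℤ/6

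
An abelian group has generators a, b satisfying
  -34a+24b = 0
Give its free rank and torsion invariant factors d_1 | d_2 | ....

rank_ℚ(R)=1; free=2−1=1
SNF(R) diag = [2] → torsion [2]

Answer: M ≅ ℤ^1 ⊕ ℤ/2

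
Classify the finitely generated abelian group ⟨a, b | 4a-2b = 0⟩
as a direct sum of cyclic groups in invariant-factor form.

Answer: M ≅ ℤ^1 ⊕ ℤ/2

Derivation:
rank_ℚ(R)=1; free=2−1=1
SNF(R) diag = [2] → torsion [2]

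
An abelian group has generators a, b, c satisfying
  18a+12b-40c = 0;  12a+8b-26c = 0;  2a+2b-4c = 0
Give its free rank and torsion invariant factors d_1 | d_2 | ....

rank_ℚ(R)=3; free=3−3=0
SNF(R) diag = [2, 2, 2] → torsion [2, 2, 2]

Answer: M ≅ ℤ/2 ⊕ ℤ/2 ⊕ ℤ/2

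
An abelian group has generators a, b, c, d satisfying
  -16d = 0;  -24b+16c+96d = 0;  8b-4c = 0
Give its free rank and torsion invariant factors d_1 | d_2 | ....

rank_ℚ(R)=3; free=4−3=1
SNF(R) diag = [4, 8, 16] → torsion [4, 8, 16]

Answer: M ≅ ℤ^1 ⊕ ℤ/4 ⊕ ℤ/8 ⊕ ℤ/16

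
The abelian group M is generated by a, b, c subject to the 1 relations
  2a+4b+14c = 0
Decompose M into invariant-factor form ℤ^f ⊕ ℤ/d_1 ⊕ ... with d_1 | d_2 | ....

Answer: M ≅ ℤ^2 ⊕ ℤ/2

Derivation:
rank_ℚ(R)=1; free=3−1=2
SNF(R) diag = [2] → torsion [2]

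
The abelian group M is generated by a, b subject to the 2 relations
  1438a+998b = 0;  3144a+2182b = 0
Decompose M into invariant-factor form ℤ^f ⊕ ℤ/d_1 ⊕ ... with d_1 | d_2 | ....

rank_ℚ(R)=2; free=2−2=0
SNF(R) diag = [2, 2] → torsion [2, 2]

Answer: M ≅ ℤ/2 ⊕ ℤ/2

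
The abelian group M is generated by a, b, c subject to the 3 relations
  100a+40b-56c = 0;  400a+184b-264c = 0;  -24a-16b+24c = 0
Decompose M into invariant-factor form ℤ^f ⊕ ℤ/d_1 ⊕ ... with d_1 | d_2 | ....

Answer: M ≅ ℤ/4 ⊕ ℤ/8 ⊕ ℤ/8

Derivation:
rank_ℚ(R)=3; free=3−3=0
SNF(R) diag = [4, 8, 8] → torsion [4, 8, 8]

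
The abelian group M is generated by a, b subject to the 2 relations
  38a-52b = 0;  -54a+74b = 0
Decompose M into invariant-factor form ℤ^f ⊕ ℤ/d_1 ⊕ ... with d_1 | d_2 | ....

rank_ℚ(R)=2; free=2−2=0
SNF(R) diag = [2, 2] → torsion [2, 2]

Answer: M ≅ ℤ/2 ⊕ ℤ/2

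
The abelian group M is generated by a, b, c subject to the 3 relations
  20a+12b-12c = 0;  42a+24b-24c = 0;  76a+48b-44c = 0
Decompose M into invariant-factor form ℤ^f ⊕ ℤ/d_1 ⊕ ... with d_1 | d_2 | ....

Answer: M ≅ ℤ/2 ⊕ ℤ/4 ⊕ ℤ/12

Derivation:
rank_ℚ(R)=3; free=3−3=0
SNF(R) diag = [2, 4, 12] → torsion [2, 4, 12]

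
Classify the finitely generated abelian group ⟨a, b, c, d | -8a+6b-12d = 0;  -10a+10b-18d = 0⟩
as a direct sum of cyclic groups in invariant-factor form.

Answer: M ≅ ℤ^2 ⊕ ℤ/2 ⊕ ℤ/2

Derivation:
rank_ℚ(R)=2; free=4−2=2
SNF(R) diag = [2, 2] → torsion [2, 2]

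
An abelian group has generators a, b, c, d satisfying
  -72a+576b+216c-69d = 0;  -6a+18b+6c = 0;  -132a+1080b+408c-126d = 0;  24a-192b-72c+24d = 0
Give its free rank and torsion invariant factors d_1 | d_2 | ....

Answer: M ≅ ℤ/3 ⊕ ℤ/6 ⊕ ℤ/12 ⊕ ℤ/24

Derivation:
rank_ℚ(R)=4; free=4−4=0
SNF(R) diag = [3, 6, 12, 24] → torsion [3, 6, 12, 24]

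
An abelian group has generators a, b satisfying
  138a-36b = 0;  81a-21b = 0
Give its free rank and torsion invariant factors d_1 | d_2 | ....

rank_ℚ(R)=2; free=2−2=0
SNF(R) diag = [3, 6] → torsion [3, 6]

Answer: M ≅ ℤ/3 ⊕ ℤ/6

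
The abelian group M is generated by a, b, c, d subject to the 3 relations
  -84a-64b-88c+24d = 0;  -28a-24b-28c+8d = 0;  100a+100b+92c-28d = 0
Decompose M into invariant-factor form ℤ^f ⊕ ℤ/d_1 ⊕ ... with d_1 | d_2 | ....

rank_ℚ(R)=3; free=4−3=1
SNF(R) diag = [4, 4, 4] → torsion [4, 4, 4]

Answer: M ≅ ℤ^1 ⊕ ℤ/4 ⊕ ℤ/4 ⊕ ℤ/4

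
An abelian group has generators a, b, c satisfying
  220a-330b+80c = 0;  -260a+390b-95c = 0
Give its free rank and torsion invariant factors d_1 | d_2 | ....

Answer: M ≅ ℤ^1 ⊕ ℤ/5 ⊕ ℤ/10

Derivation:
rank_ℚ(R)=2; free=3−2=1
SNF(R) diag = [5, 10] → torsion [5, 10]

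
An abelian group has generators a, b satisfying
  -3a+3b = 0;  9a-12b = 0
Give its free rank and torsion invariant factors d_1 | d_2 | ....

Answer: M ≅ ℤ/3 ⊕ ℤ/3

Derivation:
rank_ℚ(R)=2; free=2−2=0
SNF(R) diag = [3, 3] → torsion [3, 3]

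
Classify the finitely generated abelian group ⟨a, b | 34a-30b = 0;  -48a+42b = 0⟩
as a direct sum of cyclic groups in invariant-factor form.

Answer: M ≅ ℤ/2 ⊕ ℤ/6

Derivation:
rank_ℚ(R)=2; free=2−2=0
SNF(R) diag = [2, 6] → torsion [2, 6]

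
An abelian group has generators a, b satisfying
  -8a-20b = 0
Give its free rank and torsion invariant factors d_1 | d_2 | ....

Answer: M ≅ ℤ^1 ⊕ ℤ/4

Derivation:
rank_ℚ(R)=1; free=2−1=1
SNF(R) diag = [4] → torsion [4]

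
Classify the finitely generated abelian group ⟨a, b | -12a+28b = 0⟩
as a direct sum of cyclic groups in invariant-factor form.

rank_ℚ(R)=1; free=2−1=1
SNF(R) diag = [4] → torsion [4]

Answer: M ≅ ℤ^1 ⊕ ℤ/4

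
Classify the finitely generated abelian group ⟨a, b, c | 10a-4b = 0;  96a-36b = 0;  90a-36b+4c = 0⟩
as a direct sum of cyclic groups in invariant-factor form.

Answer: M ≅ ℤ/2 ⊕ ℤ/4 ⊕ ℤ/12

Derivation:
rank_ℚ(R)=3; free=3−3=0
SNF(R) diag = [2, 4, 12] → torsion [2, 4, 12]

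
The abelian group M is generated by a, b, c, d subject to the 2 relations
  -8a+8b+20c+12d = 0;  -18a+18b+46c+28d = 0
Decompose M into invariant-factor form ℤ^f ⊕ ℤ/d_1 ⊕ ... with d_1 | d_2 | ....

Answer: M ≅ ℤ^2 ⊕ ℤ/2 ⊕ ℤ/4

Derivation:
rank_ℚ(R)=2; free=4−2=2
SNF(R) diag = [2, 4] → torsion [2, 4]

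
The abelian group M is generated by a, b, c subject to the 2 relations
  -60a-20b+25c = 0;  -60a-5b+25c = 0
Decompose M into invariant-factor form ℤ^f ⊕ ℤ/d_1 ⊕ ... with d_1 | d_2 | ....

Answer: M ≅ ℤ^1 ⊕ ℤ/5 ⊕ ℤ/15

Derivation:
rank_ℚ(R)=2; free=3−2=1
SNF(R) diag = [5, 15] → torsion [5, 15]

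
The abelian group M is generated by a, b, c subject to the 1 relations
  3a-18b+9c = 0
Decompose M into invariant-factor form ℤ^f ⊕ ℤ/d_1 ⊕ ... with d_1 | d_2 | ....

rank_ℚ(R)=1; free=3−1=2
SNF(R) diag = [3] → torsion [3]

Answer: M ≅ ℤ^2 ⊕ ℤ/3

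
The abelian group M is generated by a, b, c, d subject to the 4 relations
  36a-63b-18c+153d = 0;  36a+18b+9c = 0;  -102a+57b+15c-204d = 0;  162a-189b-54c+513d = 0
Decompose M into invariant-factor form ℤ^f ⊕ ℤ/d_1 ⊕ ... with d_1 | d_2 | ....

Answer: M ≅ ℤ/3 ⊕ ℤ/9 ⊕ ℤ/27 ⊕ ℤ/54

Derivation:
rank_ℚ(R)=4; free=4−4=0
SNF(R) diag = [3, 9, 27, 54] → torsion [3, 9, 27, 54]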